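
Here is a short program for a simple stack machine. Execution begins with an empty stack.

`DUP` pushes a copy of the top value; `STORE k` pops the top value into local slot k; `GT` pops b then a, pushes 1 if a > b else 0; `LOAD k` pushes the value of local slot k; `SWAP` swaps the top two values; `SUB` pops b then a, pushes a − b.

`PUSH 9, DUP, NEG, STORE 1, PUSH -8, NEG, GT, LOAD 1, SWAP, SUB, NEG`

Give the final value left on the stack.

PUSH 9   9
DUP      9 9
NEG      9 -9
STORE 1  9
PUSH -8  9 -8
NEG      9 8
GT       1
LOAD 1   1 -9
SWAP     -9 1
SUB      -10
NEG      10

10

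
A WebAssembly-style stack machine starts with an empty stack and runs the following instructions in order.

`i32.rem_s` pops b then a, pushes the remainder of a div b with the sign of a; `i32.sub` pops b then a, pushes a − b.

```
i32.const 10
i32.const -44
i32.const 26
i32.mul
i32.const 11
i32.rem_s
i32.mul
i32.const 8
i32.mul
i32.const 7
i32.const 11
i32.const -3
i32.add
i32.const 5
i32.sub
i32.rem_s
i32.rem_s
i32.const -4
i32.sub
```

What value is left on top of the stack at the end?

i32.const 10  → 10
i32.const -44 → 10 -44
i32.const 26  → 10 -44 26
i32.mul       → 10 -1144
i32.const 11  → 10 -1144 11
i32.rem_s     → 10 0
i32.mul       → 0
i32.const 8   → 0 8
i32.mul       → 0
i32.const 7   → 0 7
i32.const 11  → 0 7 11
i32.const -3  → 0 7 11 -3
i32.add       → 0 7 8
i32.const 5   → 0 7 8 5
i32.sub       → 0 7 3
i32.rem_s     → 0 1
i32.rem_s     → 0
i32.const -4  → 0 -4
i32.sub       → 4

4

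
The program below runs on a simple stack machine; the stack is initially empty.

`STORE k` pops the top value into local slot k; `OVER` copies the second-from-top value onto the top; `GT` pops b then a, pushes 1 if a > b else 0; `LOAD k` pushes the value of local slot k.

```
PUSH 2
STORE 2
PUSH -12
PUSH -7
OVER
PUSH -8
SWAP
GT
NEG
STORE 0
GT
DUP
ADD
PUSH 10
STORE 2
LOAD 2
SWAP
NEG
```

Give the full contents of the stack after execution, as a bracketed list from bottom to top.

PUSH 2    [2]
STORE 2   []
PUSH -12  [-12]
PUSH -7   [-12, -7]
OVER      [-12, -7, -12]
PUSH -8   [-12, -7, -12, -8]
SWAP      [-12, -7, -8, -12]
GT        [-12, -7, 1]
NEG       [-12, -7, -1]
STORE 0   [-12, -7]
GT        [0]
DUP       [0, 0]
ADD       [0]
PUSH 10   [0, 10]
STORE 2   [0]
LOAD 2    [0, 10]
SWAP      [10, 0]
NEG       [10, 0]

[10, 0]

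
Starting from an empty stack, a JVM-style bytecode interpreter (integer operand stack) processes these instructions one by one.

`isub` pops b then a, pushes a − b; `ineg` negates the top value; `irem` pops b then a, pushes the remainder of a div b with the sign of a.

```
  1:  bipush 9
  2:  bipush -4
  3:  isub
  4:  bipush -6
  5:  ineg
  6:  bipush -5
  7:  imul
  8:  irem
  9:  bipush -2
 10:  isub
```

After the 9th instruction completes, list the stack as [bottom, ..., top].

[13, -2]

bipush 9   9
bipush -4  9 -4
isub       13
bipush -6  13 -6
ineg       13 6
bipush -5  13 6 -5
imul       13 -30
irem       13
bipush -2  13 -2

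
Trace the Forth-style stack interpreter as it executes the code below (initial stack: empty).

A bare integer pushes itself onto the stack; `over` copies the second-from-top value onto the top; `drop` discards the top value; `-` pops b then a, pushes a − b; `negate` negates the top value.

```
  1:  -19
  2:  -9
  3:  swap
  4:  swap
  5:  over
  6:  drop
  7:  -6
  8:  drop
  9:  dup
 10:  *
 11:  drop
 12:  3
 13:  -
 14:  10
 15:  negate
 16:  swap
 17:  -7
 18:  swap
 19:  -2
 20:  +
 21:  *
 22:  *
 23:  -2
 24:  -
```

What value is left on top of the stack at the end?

-19    : -19
-9     : -19 -9
swap   : -9 -19
swap   : -19 -9
over   : -19 -9 -19
drop   : -19 -9
-6     : -19 -9 -6
drop   : -19 -9
dup    : -19 -9 -9
*      : -19 81
drop   : -19
3      : -19 3
-      : -22
10     : -22 10
negate : -22 -10
swap   : -10 -22
-7     : -10 -22 -7
swap   : -10 -7 -22
-2     : -10 -7 -22 -2
+      : -10 -7 -24
*      : -10 168
*      : -1680
-2     : -1680 -2
-      : -1678

-1678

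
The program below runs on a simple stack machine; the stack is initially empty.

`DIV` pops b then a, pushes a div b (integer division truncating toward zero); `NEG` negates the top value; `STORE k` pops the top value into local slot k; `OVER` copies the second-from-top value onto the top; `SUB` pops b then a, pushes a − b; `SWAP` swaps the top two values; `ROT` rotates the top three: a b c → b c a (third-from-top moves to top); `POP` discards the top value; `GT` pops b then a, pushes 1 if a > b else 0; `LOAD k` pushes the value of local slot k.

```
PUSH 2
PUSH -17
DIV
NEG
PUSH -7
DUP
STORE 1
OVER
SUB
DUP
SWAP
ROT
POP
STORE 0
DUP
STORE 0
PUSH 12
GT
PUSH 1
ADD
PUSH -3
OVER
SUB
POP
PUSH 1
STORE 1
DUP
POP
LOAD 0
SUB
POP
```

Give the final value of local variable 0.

PUSH 2   : [2]
PUSH -17 : [2, -17]
DIV      : [0]
NEG      : [0]
PUSH -7  : [0, -7]
DUP      : [0, -7, -7]
STORE 1  : [0, -7]
OVER     : [0, -7, 0]
SUB      : [0, -7]
DUP      : [0, -7, -7]
SWAP     : [0, -7, -7]
ROT      : [-7, -7, 0]
POP      : [-7, -7]
STORE 0  : [-7]
DUP      : [-7, -7]
STORE 0  : [-7]
PUSH 12  : [-7, 12]
GT       : [0]
PUSH 1   : [0, 1]
ADD      : [1]
PUSH -3  : [1, -3]
OVER     : [1, -3, 1]
SUB      : [1, -4]
POP      : [1]
PUSH 1   : [1, 1]
STORE 1  : [1]
DUP      : [1, 1]
POP      : [1]
LOAD 0   : [1, -7]
SUB      : [8]
POP      : []

-7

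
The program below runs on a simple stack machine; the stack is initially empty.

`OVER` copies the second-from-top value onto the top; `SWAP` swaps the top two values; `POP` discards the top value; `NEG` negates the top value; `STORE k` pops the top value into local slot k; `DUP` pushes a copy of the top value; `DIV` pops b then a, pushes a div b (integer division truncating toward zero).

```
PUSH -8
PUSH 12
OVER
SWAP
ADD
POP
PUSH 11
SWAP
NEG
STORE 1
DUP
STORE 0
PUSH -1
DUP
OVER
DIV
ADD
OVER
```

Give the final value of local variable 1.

8

PUSH -8 → [-8]
PUSH 12 → [-8, 12]
OVER    → [-8, 12, -8]
SWAP    → [-8, -8, 12]
ADD     → [-8, 4]
POP     → [-8]
PUSH 11 → [-8, 11]
SWAP    → [11, -8]
NEG     → [11, 8]
STORE 1 → [11]
DUP     → [11, 11]
STORE 0 → [11]
PUSH -1 → [11, -1]
DUP     → [11, -1, -1]
OVER    → [11, -1, -1, -1]
DIV     → [11, -1, 1]
ADD     → [11, 0]
OVER    → [11, 0, 11]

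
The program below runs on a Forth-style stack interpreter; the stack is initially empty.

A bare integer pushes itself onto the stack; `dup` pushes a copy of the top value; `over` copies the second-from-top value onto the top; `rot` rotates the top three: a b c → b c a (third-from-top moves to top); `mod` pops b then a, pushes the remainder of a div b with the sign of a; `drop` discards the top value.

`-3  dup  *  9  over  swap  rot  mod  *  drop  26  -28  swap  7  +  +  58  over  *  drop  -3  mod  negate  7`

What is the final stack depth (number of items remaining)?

-3     : [-3]
dup    : [-3, -3]
*      : [9]
9      : [9, 9]
over   : [9, 9, 9]
swap   : [9, 9, 9]
rot    : [9, 9, 9]
mod    : [9, 0]
*      : [0]
drop   : []
26     : [26]
-28    : [26, -28]
swap   : [-28, 26]
7      : [-28, 26, 7]
+      : [-28, 33]
+      : [5]
58     : [5, 58]
over   : [5, 58, 5]
*      : [5, 290]
drop   : [5]
-3     : [5, -3]
mod    : [2]
negate : [-2]
7      : [-2, 7]

2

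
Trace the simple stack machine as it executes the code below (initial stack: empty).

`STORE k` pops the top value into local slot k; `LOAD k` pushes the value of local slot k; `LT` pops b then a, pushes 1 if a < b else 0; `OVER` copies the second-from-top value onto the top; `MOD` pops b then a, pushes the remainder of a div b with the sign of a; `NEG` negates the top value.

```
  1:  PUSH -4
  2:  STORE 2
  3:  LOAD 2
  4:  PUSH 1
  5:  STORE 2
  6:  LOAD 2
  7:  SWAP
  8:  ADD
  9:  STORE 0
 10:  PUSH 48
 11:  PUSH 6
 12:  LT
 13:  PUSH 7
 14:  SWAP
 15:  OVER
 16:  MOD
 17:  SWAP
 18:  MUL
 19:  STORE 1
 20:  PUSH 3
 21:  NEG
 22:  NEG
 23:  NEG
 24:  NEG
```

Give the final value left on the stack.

3

PUSH -4 -> [-4]
STORE 2 -> []
LOAD 2  -> [-4]
PUSH 1  -> [-4, 1]
STORE 2 -> [-4]
LOAD 2  -> [-4, 1]
SWAP    -> [1, -4]
ADD     -> [-3]
STORE 0 -> []
PUSH 48 -> [48]
PUSH 6  -> [48, 6]
LT      -> [0]
PUSH 7  -> [0, 7]
SWAP    -> [7, 0]
OVER    -> [7, 0, 7]
MOD     -> [7, 0]
SWAP    -> [0, 7]
MUL     -> [0]
STORE 1 -> []
PUSH 3  -> [3]
NEG     -> [-3]
NEG     -> [3]
NEG     -> [-3]
NEG     -> [3]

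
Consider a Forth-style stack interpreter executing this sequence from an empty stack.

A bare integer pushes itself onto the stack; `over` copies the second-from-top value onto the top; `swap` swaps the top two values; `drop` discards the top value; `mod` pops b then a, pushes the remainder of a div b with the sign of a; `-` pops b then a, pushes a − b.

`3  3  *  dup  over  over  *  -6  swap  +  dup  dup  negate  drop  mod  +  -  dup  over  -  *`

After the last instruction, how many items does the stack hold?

3      : [3]
3      : [3, 3]
*      : [9]
dup    : [9, 9]
over   : [9, 9, 9]
over   : [9, 9, 9, 9]
*      : [9, 9, 81]
-6     : [9, 9, 81, -6]
swap   : [9, 9, -6, 81]
+      : [9, 9, 75]
dup    : [9, 9, 75, 75]
dup    : [9, 9, 75, 75, 75]
negate : [9, 9, 75, 75, -75]
drop   : [9, 9, 75, 75]
mod    : [9, 9, 0]
+      : [9, 9]
-      : [0]
dup    : [0, 0]
over   : [0, 0, 0]
-      : [0, 0]
*      : [0]

1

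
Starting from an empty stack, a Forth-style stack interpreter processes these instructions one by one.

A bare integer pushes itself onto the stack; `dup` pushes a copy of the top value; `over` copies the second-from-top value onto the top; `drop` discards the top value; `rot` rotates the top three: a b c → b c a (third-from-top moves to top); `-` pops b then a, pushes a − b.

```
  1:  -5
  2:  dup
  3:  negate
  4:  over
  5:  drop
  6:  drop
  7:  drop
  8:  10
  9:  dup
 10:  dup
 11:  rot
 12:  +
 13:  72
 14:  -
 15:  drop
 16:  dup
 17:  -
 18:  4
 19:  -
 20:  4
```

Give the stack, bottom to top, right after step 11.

[10, 10, 10]

-5     -> [-5]
dup    -> [-5, -5]
negate -> [-5, 5]
over   -> [-5, 5, -5]
drop   -> [-5, 5]
drop   -> [-5]
drop   -> []
10     -> [10]
dup    -> [10, 10]
dup    -> [10, 10, 10]
rot    -> [10, 10, 10]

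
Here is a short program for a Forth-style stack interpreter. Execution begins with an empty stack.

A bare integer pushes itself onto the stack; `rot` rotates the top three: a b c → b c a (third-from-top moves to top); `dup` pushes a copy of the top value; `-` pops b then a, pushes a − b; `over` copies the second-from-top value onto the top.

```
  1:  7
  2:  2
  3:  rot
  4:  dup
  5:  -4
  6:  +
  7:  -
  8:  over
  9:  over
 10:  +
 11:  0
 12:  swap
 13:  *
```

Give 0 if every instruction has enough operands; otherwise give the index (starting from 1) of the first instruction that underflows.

7 : [7]
2 : [7, 2]
rot  — needs 3 operands, stack has 2 → underflow

3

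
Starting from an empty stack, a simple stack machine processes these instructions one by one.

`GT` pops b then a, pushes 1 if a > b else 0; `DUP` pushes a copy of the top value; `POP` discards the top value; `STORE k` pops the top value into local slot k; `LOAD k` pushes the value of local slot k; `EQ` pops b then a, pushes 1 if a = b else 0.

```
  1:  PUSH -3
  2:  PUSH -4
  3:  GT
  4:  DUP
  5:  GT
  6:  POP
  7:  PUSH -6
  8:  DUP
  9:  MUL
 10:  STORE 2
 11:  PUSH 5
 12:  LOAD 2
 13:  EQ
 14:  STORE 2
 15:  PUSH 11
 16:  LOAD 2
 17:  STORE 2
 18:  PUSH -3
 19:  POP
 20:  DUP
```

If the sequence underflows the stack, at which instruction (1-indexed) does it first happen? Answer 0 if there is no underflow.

0

PUSH -3 → [-3]
PUSH -4 → [-3, -4]
GT      → [1]
DUP     → [1, 1]
GT      → [0]
POP     → []
PUSH -6 → [-6]
DUP     → [-6, -6]
MUL     → [36]
STORE 2 → []
PUSH 5  → [5]
LOAD 2  → [5, 36]
EQ      → [0]
STORE 2 → []
PUSH 11 → [11]
LOAD 2  → [11, 0]
STORE 2 → [11]
PUSH -3 → [11, -3]
POP     → [11]
DUP     → [11, 11]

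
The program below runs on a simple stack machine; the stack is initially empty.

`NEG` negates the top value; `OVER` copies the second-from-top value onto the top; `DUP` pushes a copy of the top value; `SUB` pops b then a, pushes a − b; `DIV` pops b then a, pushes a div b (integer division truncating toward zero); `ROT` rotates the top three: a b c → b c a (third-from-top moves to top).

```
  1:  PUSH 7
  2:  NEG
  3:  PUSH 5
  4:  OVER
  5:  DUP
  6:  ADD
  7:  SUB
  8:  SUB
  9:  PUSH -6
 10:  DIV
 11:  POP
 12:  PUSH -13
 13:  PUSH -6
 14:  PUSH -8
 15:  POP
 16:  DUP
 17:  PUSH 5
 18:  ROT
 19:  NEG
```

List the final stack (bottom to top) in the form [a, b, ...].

[-13, -6, 5, 6]

PUSH 7    7
NEG       -7
PUSH 5    -7 5
OVER      -7 5 -7
DUP       -7 5 -7 -7
ADD       -7 5 -14
SUB       -7 19
SUB       -26
PUSH -6   -26 -6
DIV       4
POP       (empty)
PUSH -13  -13
PUSH -6   -13 -6
PUSH -8   -13 -6 -8
POP       -13 -6
DUP       -13 -6 -6
PUSH 5    -13 -6 -6 5
ROT       -13 -6 5 -6
NEG       -13 -6 5 6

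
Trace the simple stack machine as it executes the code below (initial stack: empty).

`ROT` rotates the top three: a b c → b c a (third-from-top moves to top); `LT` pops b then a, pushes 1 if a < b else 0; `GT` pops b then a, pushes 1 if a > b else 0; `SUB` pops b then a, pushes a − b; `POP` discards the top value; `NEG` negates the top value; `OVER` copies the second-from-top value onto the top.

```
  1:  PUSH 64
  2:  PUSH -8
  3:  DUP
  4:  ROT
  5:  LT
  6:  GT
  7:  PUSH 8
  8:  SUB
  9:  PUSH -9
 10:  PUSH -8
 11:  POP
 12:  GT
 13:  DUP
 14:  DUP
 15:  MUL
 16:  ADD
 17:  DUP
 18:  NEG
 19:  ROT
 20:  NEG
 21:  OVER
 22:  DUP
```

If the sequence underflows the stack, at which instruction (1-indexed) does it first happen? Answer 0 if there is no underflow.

PUSH 64 → 64
PUSH -8 → 64 -8
DUP     → 64 -8 -8
ROT     → -8 -8 64
LT      → -8 1
GT      → 0
PUSH 8  → 0 8
SUB     → -8
PUSH -9 → -8 -9
PUSH -8 → -8 -9 -8
POP     → -8 -9
GT      → 1
DUP     → 1 1
DUP     → 1 1 1
MUL     → 1 1
ADD     → 2
DUP     → 2 2
NEG     → 2 -2
ROT  — needs 3 operands, stack has 2 → underflow

19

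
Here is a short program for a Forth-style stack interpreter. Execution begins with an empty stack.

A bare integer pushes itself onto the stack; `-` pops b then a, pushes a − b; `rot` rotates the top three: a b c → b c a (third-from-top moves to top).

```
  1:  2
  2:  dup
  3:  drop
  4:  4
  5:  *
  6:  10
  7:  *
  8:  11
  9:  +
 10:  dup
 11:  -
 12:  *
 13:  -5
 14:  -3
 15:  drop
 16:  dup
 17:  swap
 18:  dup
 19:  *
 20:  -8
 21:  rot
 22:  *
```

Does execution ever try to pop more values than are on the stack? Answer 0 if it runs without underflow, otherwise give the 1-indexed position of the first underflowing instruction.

12

2    : 2
dup  : 2 2
drop : 2
4    : 2 4
*    : 8
10   : 8 10
*    : 80
11   : 80 11
+    : 91
dup  : 91 91
-    : 0
*  — needs 2 operands, stack has 1 → underflow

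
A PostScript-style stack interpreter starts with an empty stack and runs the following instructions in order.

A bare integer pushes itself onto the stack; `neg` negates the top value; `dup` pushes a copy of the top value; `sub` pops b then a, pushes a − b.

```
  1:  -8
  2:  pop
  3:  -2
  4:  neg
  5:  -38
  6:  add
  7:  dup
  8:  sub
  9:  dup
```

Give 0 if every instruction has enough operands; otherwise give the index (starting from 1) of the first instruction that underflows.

-8  → [-8]
pop → []
-2  → [-2]
neg → [2]
-38 → [2, -38]
add → [-36]
dup → [-36, -36]
sub → [0]
dup → [0, 0]

0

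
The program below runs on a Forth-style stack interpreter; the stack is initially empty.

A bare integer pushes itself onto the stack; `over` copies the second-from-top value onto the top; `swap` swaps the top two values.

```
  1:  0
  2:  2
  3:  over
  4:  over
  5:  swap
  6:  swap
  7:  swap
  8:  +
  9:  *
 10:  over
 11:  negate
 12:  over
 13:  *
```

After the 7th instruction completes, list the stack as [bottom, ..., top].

0     0
2     0 2
over  0 2 0
over  0 2 0 2
swap  0 2 2 0
swap  0 2 0 2
swap  0 2 2 0

[0, 2, 2, 0]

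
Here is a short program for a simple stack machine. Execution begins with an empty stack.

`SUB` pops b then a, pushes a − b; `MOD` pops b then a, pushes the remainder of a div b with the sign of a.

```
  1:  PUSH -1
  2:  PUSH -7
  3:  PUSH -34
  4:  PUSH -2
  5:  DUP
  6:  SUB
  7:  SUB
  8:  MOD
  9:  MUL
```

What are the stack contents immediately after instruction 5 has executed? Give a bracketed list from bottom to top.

[-1, -7, -34, -2, -2]

PUSH -1  : [-1]
PUSH -7  : [-1, -7]
PUSH -34 : [-1, -7, -34]
PUSH -2  : [-1, -7, -34, -2]
DUP      : [-1, -7, -34, -2, -2]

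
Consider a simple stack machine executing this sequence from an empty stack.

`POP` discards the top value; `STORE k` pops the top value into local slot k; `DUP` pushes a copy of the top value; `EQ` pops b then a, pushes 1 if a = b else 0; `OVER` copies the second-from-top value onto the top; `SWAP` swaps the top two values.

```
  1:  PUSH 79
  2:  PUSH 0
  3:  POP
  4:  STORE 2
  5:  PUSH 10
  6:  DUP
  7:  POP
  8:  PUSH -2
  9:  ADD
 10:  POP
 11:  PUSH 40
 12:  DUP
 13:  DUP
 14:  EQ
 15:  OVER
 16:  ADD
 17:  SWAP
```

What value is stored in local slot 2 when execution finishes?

79

PUSH 79 : 79
PUSH 0  : 79 0
POP     : 79
STORE 2 : (empty)
PUSH 10 : 10
DUP     : 10 10
POP     : 10
PUSH -2 : 10 -2
ADD     : 8
POP     : (empty)
PUSH 40 : 40
DUP     : 40 40
DUP     : 40 40 40
EQ      : 40 1
OVER    : 40 1 40
ADD     : 40 41
SWAP    : 41 40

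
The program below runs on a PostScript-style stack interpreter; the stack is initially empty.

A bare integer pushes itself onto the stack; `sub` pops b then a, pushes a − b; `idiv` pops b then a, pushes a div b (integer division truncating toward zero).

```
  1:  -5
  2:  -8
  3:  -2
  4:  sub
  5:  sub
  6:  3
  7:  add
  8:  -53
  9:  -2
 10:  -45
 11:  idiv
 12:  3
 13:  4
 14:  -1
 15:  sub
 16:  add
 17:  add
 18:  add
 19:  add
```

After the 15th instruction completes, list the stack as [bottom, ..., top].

-5    -5
-8    -5 -8
-2    -5 -8 -2
sub   -5 -6
sub   1
3     1 3
add   4
-53   4 -53
-2    4 -53 -2
-45   4 -53 -2 -45
idiv  4 -53 0
3     4 -53 0 3
4     4 -53 0 3 4
-1    4 -53 0 3 4 -1
sub   4 -53 0 3 5

[4, -53, 0, 3, 5]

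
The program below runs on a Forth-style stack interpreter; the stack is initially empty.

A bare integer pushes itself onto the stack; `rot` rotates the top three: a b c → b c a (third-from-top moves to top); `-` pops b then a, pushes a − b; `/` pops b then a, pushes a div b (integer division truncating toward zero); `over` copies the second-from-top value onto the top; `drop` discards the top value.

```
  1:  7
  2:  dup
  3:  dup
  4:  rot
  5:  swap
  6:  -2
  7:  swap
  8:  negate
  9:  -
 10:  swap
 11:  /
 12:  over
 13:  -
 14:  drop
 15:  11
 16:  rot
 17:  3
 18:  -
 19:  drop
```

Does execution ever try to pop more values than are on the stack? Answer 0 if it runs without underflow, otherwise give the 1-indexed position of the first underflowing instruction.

7      : [7]
dup    : [7, 7]
dup    : [7, 7, 7]
rot    : [7, 7, 7]
swap   : [7, 7, 7]
-2     : [7, 7, 7, -2]
swap   : [7, 7, -2, 7]
negate : [7, 7, -2, -7]
-      : [7, 7, 5]
swap   : [7, 5, 7]
/      : [7, 0]
over   : [7, 0, 7]
-      : [7, -7]
drop   : [7]
11     : [7, 11]
rot  — needs 3 operands, stack has 2 → underflow

16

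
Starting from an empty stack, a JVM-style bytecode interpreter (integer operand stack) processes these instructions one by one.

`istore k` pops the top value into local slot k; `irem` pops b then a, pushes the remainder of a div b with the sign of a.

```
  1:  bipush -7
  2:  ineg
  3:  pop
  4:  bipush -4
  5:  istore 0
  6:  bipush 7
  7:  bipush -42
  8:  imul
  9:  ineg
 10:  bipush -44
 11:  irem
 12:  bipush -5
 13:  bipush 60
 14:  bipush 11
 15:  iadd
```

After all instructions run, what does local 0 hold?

bipush -7   -7
ineg        7
pop         (empty)
bipush -4   -4
istore 0    (empty)
bipush 7    7
bipush -42  7 -42
imul        -294
ineg        294
bipush -44  294 -44
irem        30
bipush -5   30 -5
bipush 60   30 -5 60
bipush 11   30 -5 60 11
iadd        30 -5 71

-4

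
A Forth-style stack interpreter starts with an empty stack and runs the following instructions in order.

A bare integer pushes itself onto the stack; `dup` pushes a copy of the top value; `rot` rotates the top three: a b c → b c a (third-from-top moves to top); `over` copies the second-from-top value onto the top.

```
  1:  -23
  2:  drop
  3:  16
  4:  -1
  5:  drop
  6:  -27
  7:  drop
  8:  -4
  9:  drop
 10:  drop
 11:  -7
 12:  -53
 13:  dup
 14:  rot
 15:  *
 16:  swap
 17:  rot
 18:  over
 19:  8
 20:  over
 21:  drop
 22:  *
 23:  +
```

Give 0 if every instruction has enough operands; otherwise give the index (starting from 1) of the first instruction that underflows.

-23  : -23
drop : (empty)
16   : 16
-1   : 16 -1
drop : 16
-27  : 16 -27
drop : 16
-4   : 16 -4
drop : 16
drop : (empty)
-7   : -7
-53  : -7 -53
dup  : -7 -53 -53
rot  : -53 -53 -7
*    : -53 371
swap : 371 -53
rot  — needs 3 operands, stack has 2 → underflow

17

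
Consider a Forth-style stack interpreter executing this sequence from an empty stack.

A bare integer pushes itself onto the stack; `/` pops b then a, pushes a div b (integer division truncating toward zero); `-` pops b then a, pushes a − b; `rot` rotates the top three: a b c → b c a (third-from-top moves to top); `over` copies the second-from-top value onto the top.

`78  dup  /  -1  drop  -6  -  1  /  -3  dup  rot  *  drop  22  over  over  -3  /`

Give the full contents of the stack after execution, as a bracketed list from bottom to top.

[-3, 22, -3, -7]

78    78
dup   78 78
/     1
-1    1 -1
drop  1
-6    1 -6
-     7
1     7 1
/     7
-3    7 -3
dup   7 -3 -3
rot   -3 -3 7
*     -3 -21
drop  -3
22    -3 22
over  -3 22 -3
over  -3 22 -3 22
-3    -3 22 -3 22 -3
/     -3 22 -3 -7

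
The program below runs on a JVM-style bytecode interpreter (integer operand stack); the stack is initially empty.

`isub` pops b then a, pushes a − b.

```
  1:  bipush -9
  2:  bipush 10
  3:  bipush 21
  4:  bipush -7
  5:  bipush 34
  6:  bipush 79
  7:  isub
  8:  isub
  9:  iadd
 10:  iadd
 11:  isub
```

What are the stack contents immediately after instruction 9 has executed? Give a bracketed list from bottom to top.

[-9, 10, 59]

bipush -9 → [-9]
bipush 10 → [-9, 10]
bipush 21 → [-9, 10, 21]
bipush -7 → [-9, 10, 21, -7]
bipush 34 → [-9, 10, 21, -7, 34]
bipush 79 → [-9, 10, 21, -7, 34, 79]
isub      → [-9, 10, 21, -7, -45]
isub      → [-9, 10, 21, 38]
iadd      → [-9, 10, 59]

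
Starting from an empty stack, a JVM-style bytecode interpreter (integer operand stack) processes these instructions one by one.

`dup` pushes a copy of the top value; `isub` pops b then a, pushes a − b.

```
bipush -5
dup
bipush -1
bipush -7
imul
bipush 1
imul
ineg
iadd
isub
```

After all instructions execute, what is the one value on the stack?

bipush -5 : [-5]
dup       : [-5, -5]
bipush -1 : [-5, -5, -1]
bipush -7 : [-5, -5, -1, -7]
imul      : [-5, -5, 7]
bipush 1  : [-5, -5, 7, 1]
imul      : [-5, -5, 7]
ineg      : [-5, -5, -7]
iadd      : [-5, -12]
isub      : [7]

7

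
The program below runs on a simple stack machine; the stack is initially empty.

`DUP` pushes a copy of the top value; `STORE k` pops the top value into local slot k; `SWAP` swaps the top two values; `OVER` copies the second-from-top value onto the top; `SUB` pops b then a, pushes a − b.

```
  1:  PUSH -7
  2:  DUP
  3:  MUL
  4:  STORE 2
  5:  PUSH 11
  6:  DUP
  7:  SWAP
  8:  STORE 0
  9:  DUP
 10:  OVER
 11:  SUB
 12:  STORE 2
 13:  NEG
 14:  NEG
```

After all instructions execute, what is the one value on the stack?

11

PUSH -7 → -7
DUP     → -7 -7
MUL     → 49
STORE 2 → (empty)
PUSH 11 → 11
DUP     → 11 11
SWAP    → 11 11
STORE 0 → 11
DUP     → 11 11
OVER    → 11 11 11
SUB     → 11 0
STORE 2 → 11
NEG     → -11
NEG     → 11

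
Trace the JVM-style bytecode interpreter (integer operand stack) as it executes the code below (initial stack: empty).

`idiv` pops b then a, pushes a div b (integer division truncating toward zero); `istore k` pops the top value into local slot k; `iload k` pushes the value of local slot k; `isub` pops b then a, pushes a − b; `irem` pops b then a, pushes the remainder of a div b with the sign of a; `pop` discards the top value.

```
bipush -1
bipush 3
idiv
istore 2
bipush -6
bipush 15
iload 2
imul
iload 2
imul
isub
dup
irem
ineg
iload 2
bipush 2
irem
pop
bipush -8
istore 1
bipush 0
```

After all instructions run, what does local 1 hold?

bipush -1 → [-1]
bipush 3  → [-1, 3]
idiv      → [0]
istore 2  → []
bipush -6 → [-6]
bipush 15 → [-6, 15]
iload 2   → [-6, 15, 0]
imul      → [-6, 0]
iload 2   → [-6, 0, 0]
imul      → [-6, 0]
isub      → [-6]
dup       → [-6, -6]
irem      → [0]
ineg      → [0]
iload 2   → [0, 0]
bipush 2  → [0, 0, 2]
irem      → [0, 0]
pop       → [0]
bipush -8 → [0, -8]
istore 1  → [0]
bipush 0  → [0, 0]

-8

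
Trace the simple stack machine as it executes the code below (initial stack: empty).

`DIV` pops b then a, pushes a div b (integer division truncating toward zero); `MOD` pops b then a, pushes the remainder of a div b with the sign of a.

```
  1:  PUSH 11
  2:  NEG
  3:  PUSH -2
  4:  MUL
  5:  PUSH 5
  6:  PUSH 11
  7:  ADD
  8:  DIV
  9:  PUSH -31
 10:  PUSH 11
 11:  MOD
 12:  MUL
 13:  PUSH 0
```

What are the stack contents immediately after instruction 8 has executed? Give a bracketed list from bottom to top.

PUSH 11 → [11]
NEG     → [-11]
PUSH -2 → [-11, -2]
MUL     → [22]
PUSH 5  → [22, 5]
PUSH 11 → [22, 5, 11]
ADD     → [22, 16]
DIV     → [1]

[1]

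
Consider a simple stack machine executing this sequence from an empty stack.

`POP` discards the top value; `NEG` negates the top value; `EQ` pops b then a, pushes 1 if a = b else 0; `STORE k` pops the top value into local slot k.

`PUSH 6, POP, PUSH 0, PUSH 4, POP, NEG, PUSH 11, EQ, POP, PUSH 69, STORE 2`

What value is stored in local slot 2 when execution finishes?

PUSH 6   [6]
POP      []
PUSH 0   [0]
PUSH 4   [0, 4]
POP      [0]
NEG      [0]
PUSH 11  [0, 11]
EQ       [0]
POP      []
PUSH 69  [69]
STORE 2  []

69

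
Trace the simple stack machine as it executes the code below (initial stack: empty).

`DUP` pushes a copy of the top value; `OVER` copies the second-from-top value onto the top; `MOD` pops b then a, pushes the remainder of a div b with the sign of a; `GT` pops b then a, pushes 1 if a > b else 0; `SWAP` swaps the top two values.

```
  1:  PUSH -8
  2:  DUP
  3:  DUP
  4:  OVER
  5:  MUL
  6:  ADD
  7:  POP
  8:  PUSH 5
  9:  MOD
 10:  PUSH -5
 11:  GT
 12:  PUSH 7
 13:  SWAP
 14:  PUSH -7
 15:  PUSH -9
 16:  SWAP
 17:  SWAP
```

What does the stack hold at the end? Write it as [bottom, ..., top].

[7, 1, -7, -9]

PUSH -8 : [-8]
DUP     : [-8, -8]
DUP     : [-8, -8, -8]
OVER    : [-8, -8, -8, -8]
MUL     : [-8, -8, 64]
ADD     : [-8, 56]
POP     : [-8]
PUSH 5  : [-8, 5]
MOD     : [-3]
PUSH -5 : [-3, -5]
GT      : [1]
PUSH 7  : [1, 7]
SWAP    : [7, 1]
PUSH -7 : [7, 1, -7]
PUSH -9 : [7, 1, -7, -9]
SWAP    : [7, 1, -9, -7]
SWAP    : [7, 1, -7, -9]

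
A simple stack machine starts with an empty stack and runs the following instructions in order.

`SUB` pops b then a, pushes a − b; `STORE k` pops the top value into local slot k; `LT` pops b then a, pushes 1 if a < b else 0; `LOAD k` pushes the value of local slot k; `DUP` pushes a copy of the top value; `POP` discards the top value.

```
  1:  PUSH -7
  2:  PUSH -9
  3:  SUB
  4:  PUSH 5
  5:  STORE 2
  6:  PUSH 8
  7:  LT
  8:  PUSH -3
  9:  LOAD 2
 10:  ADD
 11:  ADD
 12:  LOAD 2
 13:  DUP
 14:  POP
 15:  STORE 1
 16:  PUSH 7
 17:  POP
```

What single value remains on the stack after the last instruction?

3

PUSH -7  -7
PUSH -9  -7 -9
SUB      2
PUSH 5   2 5
STORE 2  2
PUSH 8   2 8
LT       1
PUSH -3  1 -3
LOAD 2   1 -3 5
ADD      1 2
ADD      3
LOAD 2   3 5
DUP      3 5 5
POP      3 5
STORE 1  3
PUSH 7   3 7
POP      3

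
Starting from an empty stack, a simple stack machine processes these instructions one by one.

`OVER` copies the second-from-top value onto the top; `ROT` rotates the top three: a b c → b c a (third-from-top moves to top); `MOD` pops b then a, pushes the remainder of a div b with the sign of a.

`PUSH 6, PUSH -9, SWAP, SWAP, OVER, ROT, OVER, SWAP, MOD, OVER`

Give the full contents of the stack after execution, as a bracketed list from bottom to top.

[-9, 6, 0, 6]

PUSH 6  : 6
PUSH -9 : 6 -9
SWAP    : -9 6
SWAP    : 6 -9
OVER    : 6 -9 6
ROT     : -9 6 6
OVER    : -9 6 6 6
SWAP    : -9 6 6 6
MOD     : -9 6 0
OVER    : -9 6 0 6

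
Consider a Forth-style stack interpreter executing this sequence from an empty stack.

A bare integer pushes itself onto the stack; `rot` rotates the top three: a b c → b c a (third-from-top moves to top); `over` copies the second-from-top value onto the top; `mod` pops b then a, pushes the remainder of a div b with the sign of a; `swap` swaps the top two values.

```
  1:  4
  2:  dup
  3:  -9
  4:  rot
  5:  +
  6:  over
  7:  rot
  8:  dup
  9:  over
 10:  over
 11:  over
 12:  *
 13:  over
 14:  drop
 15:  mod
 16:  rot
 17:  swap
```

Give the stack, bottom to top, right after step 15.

[-5, 4, 4, 4, 4]

4    : [4]
dup  : [4, 4]
-9   : [4, 4, -9]
rot  : [4, -9, 4]
+    : [4, -5]
over : [4, -5, 4]
rot  : [-5, 4, 4]
dup  : [-5, 4, 4, 4]
over : [-5, 4, 4, 4, 4]
over : [-5, 4, 4, 4, 4, 4]
over : [-5, 4, 4, 4, 4, 4, 4]
*    : [-5, 4, 4, 4, 4, 16]
over : [-5, 4, 4, 4, 4, 16, 4]
drop : [-5, 4, 4, 4, 4, 16]
mod  : [-5, 4, 4, 4, 4]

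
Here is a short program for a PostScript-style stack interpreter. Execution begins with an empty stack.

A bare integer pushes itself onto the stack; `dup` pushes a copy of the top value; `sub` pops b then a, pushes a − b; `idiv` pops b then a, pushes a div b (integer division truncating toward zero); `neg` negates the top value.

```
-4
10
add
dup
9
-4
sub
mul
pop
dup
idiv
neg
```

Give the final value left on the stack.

-1

-4    -4
10    -4 10
add   6
dup   6 6
9     6 6 9
-4    6 6 9 -4
sub   6 6 13
mul   6 78
pop   6
dup   6 6
idiv  1
neg   -1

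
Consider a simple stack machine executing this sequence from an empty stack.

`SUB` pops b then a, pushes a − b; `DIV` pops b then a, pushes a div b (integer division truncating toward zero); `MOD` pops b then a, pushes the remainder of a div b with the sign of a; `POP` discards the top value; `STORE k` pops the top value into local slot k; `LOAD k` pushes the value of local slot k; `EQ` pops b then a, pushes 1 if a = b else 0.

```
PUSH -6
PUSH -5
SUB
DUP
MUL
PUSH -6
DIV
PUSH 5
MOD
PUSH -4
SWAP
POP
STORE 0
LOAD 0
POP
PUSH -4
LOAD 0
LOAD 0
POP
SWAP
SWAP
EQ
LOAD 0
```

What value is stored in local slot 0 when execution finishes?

-4

PUSH -6  [-6]
PUSH -5  [-6, -5]
SUB      [-1]
DUP      [-1, -1]
MUL      [1]
PUSH -6  [1, -6]
DIV      [0]
PUSH 5   [0, 5]
MOD      [0]
PUSH -4  [0, -4]
SWAP     [-4, 0]
POP      [-4]
STORE 0  []
LOAD 0   [-4]
POP      []
PUSH -4  [-4]
LOAD 0   [-4, -4]
LOAD 0   [-4, -4, -4]
POP      [-4, -4]
SWAP     [-4, -4]
SWAP     [-4, -4]
EQ       [1]
LOAD 0   [1, -4]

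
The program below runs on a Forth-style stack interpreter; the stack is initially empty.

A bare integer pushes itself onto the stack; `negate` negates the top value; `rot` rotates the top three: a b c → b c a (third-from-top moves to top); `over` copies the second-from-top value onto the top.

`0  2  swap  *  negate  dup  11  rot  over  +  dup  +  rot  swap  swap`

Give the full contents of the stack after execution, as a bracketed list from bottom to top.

[11, 22, 0]

0       [0]
2       [0, 2]
swap    [2, 0]
*       [0]
negate  [0]
dup     [0, 0]
11      [0, 0, 11]
rot     [0, 11, 0]
over    [0, 11, 0, 11]
+       [0, 11, 11]
dup     [0, 11, 11, 11]
+       [0, 11, 22]
rot     [11, 22, 0]
swap    [11, 0, 22]
swap    [11, 22, 0]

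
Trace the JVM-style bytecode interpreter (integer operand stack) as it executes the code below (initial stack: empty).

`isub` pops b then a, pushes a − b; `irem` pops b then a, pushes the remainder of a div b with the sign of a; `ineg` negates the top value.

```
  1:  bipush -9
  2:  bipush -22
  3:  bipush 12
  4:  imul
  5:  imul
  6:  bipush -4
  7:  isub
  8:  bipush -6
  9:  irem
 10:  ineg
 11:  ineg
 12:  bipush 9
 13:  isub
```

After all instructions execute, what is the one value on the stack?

-5

bipush -9   -9
bipush -22  -9 -22
bipush 12   -9 -22 12
imul        -9 -264
imul        2376
bipush -4   2376 -4
isub        2380
bipush -6   2380 -6
irem        4
ineg        -4
ineg        4
bipush 9    4 9
isub        -5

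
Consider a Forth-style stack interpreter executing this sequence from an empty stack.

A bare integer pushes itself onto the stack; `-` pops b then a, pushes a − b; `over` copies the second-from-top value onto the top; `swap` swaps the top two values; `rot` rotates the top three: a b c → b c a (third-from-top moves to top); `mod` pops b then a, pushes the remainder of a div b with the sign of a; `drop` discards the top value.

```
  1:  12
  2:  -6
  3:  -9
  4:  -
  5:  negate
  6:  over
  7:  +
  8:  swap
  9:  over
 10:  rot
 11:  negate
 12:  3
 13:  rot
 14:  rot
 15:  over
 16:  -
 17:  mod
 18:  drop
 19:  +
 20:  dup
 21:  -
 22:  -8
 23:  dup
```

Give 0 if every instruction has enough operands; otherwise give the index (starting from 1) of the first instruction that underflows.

12     → 12
-6     → 12 -6
-9     → 12 -6 -9
-      → 12 3
negate → 12 -3
over   → 12 -3 12
+      → 12 9
swap   → 9 12
over   → 9 12 9
rot    → 12 9 9
negate → 12 9 -9
3      → 12 9 -9 3
rot    → 12 -9 3 9
rot    → 12 3 9 -9
over   → 12 3 9 -9 9
-      → 12 3 9 -18
mod    → 12 3 9
drop   → 12 3
+      → 15
dup    → 15 15
-      → 0
-8     → 0 -8
dup    → 0 -8 -8

0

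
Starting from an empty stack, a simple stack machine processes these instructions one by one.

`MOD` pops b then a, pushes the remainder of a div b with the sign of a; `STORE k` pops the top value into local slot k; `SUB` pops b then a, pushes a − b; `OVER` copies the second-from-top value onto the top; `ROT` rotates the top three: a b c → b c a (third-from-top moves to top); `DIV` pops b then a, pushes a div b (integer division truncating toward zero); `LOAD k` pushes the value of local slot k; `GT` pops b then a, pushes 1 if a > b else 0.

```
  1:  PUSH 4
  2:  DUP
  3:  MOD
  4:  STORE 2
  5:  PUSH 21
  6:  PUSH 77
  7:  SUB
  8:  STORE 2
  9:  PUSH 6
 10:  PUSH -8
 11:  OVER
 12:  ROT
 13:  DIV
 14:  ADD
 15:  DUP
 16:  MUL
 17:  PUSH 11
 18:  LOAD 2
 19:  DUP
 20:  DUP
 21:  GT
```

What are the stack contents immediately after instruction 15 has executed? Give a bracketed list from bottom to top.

PUSH 4  -> 4
DUP     -> 4 4
MOD     -> 0
STORE 2 -> (empty)
PUSH 21 -> 21
PUSH 77 -> 21 77
SUB     -> -56
STORE 2 -> (empty)
PUSH 6  -> 6
PUSH -8 -> 6 -8
OVER    -> 6 -8 6
ROT     -> -8 6 6
DIV     -> -8 1
ADD     -> -7
DUP     -> -7 -7

[-7, -7]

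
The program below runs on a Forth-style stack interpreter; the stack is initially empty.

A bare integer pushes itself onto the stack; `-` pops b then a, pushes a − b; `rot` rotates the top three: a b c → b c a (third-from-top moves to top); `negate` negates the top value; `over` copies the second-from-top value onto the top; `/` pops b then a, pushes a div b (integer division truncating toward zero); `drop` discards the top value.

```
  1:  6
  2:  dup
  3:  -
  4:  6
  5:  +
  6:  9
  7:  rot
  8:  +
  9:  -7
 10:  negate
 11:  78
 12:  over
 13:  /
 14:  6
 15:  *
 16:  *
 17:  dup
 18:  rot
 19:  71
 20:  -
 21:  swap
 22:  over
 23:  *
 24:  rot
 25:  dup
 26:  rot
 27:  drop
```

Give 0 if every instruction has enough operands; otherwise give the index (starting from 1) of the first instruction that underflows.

6   -> [6]
dup -> [6, 6]
-   -> [0]
6   -> [0, 6]
+   -> [6]
9   -> [6, 9]
rot  — needs 3 operands, stack has 2 → underflow

7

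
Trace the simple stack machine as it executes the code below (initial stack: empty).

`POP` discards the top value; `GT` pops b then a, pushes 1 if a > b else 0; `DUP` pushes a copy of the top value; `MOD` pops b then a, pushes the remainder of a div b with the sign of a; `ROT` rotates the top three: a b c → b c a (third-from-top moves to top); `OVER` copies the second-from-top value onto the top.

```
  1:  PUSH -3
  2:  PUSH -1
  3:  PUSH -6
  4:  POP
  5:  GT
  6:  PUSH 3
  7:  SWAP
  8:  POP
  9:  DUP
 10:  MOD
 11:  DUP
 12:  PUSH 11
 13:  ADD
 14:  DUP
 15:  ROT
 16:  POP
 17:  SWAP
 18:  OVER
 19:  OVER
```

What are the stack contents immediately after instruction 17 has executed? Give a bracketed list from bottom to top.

PUSH -3  -3
PUSH -1  -3 -1
PUSH -6  -3 -1 -6
POP      -3 -1
GT       0
PUSH 3   0 3
SWAP     3 0
POP      3
DUP      3 3
MOD      0
DUP      0 0
PUSH 11  0 0 11
ADD      0 11
DUP      0 11 11
ROT      11 11 0
POP      11 11
SWAP     11 11

[11, 11]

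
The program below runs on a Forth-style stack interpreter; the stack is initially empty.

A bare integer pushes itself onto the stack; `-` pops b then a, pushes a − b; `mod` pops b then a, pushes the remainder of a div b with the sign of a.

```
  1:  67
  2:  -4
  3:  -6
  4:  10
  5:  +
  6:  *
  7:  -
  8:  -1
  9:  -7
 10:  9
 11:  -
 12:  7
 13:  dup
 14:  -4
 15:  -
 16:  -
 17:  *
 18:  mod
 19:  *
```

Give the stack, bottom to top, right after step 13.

67  -> [67]
-4  -> [67, -4]
-6  -> [67, -4, -6]
10  -> [67, -4, -6, 10]
+   -> [67, -4, 4]
*   -> [67, -16]
-   -> [83]
-1  -> [83, -1]
-7  -> [83, -1, -7]
9   -> [83, -1, -7, 9]
-   -> [83, -1, -16]
7   -> [83, -1, -16, 7]
dup -> [83, -1, -16, 7, 7]

[83, -1, -16, 7, 7]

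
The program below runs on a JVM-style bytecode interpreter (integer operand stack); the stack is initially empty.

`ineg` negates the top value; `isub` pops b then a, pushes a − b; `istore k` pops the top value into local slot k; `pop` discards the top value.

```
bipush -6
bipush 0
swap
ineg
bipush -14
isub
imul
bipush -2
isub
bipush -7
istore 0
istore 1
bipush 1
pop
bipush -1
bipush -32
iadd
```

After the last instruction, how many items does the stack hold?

bipush -6   -6
bipush 0    -6 0
swap        0 -6
ineg        0 6
bipush -14  0 6 -14
isub        0 20
imul        0
bipush -2   0 -2
isub        2
bipush -7   2 -7
istore 0    2
istore 1    (empty)
bipush 1    1
pop         (empty)
bipush -1   -1
bipush -32  -1 -32
iadd        -33

1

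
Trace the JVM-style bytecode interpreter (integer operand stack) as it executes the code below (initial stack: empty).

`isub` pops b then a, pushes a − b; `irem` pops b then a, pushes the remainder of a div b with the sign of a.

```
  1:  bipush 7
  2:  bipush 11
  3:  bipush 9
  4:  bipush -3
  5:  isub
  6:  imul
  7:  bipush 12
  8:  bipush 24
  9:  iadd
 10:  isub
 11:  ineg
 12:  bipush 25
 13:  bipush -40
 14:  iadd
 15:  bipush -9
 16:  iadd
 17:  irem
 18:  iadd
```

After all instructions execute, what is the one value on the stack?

bipush 7   → [7]
bipush 11  → [7, 11]
bipush 9   → [7, 11, 9]
bipush -3  → [7, 11, 9, -3]
isub       → [7, 11, 12]
imul       → [7, 132]
bipush 12  → [7, 132, 12]
bipush 24  → [7, 132, 12, 24]
iadd       → [7, 132, 36]
isub       → [7, 96]
ineg       → [7, -96]
bipush 25  → [7, -96, 25]
bipush -40 → [7, -96, 25, -40]
iadd       → [7, -96, -15]
bipush -9  → [7, -96, -15, -9]
iadd       → [7, -96, -24]
irem       → [7, 0]
iadd       → [7]

7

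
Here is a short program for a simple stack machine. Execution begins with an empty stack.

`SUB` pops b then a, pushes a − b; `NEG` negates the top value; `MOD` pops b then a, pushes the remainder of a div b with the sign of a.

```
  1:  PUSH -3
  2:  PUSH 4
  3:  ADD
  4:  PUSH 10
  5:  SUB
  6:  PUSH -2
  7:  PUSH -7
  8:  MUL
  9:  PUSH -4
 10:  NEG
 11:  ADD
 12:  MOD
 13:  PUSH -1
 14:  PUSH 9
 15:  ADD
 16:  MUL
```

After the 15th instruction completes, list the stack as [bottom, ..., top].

[-9, 8]

PUSH -3 -> -3
PUSH 4  -> -3 4
ADD     -> 1
PUSH 10 -> 1 10
SUB     -> -9
PUSH -2 -> -9 -2
PUSH -7 -> -9 -2 -7
MUL     -> -9 14
PUSH -4 -> -9 14 -4
NEG     -> -9 14 4
ADD     -> -9 18
MOD     -> -9
PUSH -1 -> -9 -1
PUSH 9  -> -9 -1 9
ADD     -> -9 8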